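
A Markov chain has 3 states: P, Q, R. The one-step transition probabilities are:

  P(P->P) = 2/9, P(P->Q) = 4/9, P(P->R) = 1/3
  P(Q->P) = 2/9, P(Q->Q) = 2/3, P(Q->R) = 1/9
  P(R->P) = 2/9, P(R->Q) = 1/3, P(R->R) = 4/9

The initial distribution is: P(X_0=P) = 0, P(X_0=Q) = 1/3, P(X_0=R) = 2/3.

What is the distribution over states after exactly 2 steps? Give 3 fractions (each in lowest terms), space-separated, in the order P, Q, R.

Answer: 2/9 41/81 22/81

Derivation:
Propagating the distribution step by step (d_{t+1} = d_t * P):
d_0 = (P=0, Q=1/3, R=2/3)
  d_1[P] = 0*2/9 + 1/3*2/9 + 2/3*2/9 = 2/9
  d_1[Q] = 0*4/9 + 1/3*2/3 + 2/3*1/3 = 4/9
  d_1[R] = 0*1/3 + 1/3*1/9 + 2/3*4/9 = 1/3
d_1 = (P=2/9, Q=4/9, R=1/3)
  d_2[P] = 2/9*2/9 + 4/9*2/9 + 1/3*2/9 = 2/9
  d_2[Q] = 2/9*4/9 + 4/9*2/3 + 1/3*1/3 = 41/81
  d_2[R] = 2/9*1/3 + 4/9*1/9 + 1/3*4/9 = 22/81
d_2 = (P=2/9, Q=41/81, R=22/81)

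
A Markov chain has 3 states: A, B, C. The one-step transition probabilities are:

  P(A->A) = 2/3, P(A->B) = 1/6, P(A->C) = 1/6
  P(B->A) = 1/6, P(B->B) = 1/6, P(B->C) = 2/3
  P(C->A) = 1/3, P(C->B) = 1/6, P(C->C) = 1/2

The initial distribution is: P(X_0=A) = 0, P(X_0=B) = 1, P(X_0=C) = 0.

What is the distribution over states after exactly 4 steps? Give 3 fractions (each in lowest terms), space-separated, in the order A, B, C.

Answer: 145/324 1/6 125/324

Derivation:
Propagating the distribution step by step (d_{t+1} = d_t * P):
d_0 = (A=0, B=1, C=0)
  d_1[A] = 0*2/3 + 1*1/6 + 0*1/3 = 1/6
  d_1[B] = 0*1/6 + 1*1/6 + 0*1/6 = 1/6
  d_1[C] = 0*1/6 + 1*2/3 + 0*1/2 = 2/3
d_1 = (A=1/6, B=1/6, C=2/3)
  d_2[A] = 1/6*2/3 + 1/6*1/6 + 2/3*1/3 = 13/36
  d_2[B] = 1/6*1/6 + 1/6*1/6 + 2/3*1/6 = 1/6
  d_2[C] = 1/6*1/6 + 1/6*2/3 + 2/3*1/2 = 17/36
d_2 = (A=13/36, B=1/6, C=17/36)
  d_3[A] = 13/36*2/3 + 1/6*1/6 + 17/36*1/3 = 23/54
  d_3[B] = 13/36*1/6 + 1/6*1/6 + 17/36*1/6 = 1/6
  d_3[C] = 13/36*1/6 + 1/6*2/3 + 17/36*1/2 = 11/27
d_3 = (A=23/54, B=1/6, C=11/27)
  d_4[A] = 23/54*2/3 + 1/6*1/6 + 11/27*1/3 = 145/324
  d_4[B] = 23/54*1/6 + 1/6*1/6 + 11/27*1/6 = 1/6
  d_4[C] = 23/54*1/6 + 1/6*2/3 + 11/27*1/2 = 125/324
d_4 = (A=145/324, B=1/6, C=125/324)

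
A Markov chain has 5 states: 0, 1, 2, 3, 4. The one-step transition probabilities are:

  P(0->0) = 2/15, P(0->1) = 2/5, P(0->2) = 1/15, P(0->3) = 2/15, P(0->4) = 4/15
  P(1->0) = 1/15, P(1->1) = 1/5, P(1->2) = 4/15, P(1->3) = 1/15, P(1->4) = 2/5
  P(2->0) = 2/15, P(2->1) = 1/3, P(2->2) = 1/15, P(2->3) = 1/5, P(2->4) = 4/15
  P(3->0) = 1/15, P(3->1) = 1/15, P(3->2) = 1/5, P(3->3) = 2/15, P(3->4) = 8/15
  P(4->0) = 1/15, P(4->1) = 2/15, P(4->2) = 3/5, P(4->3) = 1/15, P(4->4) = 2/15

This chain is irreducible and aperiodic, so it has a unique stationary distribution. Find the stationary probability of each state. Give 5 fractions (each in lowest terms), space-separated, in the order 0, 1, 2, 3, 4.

The stationary distribution satisfies pi = pi * P, i.e.:
  pi_0 = 2/15*pi_0 + 1/15*pi_1 + 2/15*pi_2 + 1/15*pi_3 + 1/15*pi_4
  pi_1 = 2/5*pi_0 + 1/5*pi_1 + 1/3*pi_2 + 1/15*pi_3 + 2/15*pi_4
  pi_2 = 1/15*pi_0 + 4/15*pi_1 + 1/15*pi_2 + 1/5*pi_3 + 3/5*pi_4
  pi_3 = 2/15*pi_0 + 1/15*pi_1 + 1/5*pi_2 + 2/15*pi_3 + 1/15*pi_4
  pi_4 = 4/15*pi_0 + 2/5*pi_1 + 4/15*pi_2 + 8/15*pi_3 + 2/15*pi_4
with normalization: pi_0 + pi_1 + pi_2 + pi_3 + pi_4 = 1.

Using the first 4 balance equations plus normalization, the linear system A*pi = b is:
  [-13/15, 1/15, 2/15, 1/15, 1/15] . pi = 0
  [2/5, -4/5, 1/3, 1/15, 2/15] . pi = 0
  [1/15, 4/15, -14/15, 1/5, 3/5] . pi = 0
  [2/15, 1/15, 1/5, -13/15, 1/15] . pi = 0
  [1, 1, 1, 1, 1] . pi = 1

Solving yields:
  pi_0 = 6421/70191
  pi_1 = 5164/23397
  pi_2 = 19703/70191
  pi_3 = 8287/70191
  pi_4 = 20288/70191

Verification (pi * P):
  6421/70191*2/15 + 5164/23397*1/15 + 19703/70191*2/15 + 8287/70191*1/15 + 20288/70191*1/15 = 6421/70191 = pi_0  (ok)
  6421/70191*2/5 + 5164/23397*1/5 + 19703/70191*1/3 + 8287/70191*1/15 + 20288/70191*2/15 = 5164/23397 = pi_1  (ok)
  6421/70191*1/15 + 5164/23397*4/15 + 19703/70191*1/15 + 8287/70191*1/5 + 20288/70191*3/5 = 19703/70191 = pi_2  (ok)
  6421/70191*2/15 + 5164/23397*1/15 + 19703/70191*1/5 + 8287/70191*2/15 + 20288/70191*1/15 = 8287/70191 = pi_3  (ok)
  6421/70191*4/15 + 5164/23397*2/5 + 19703/70191*4/15 + 8287/70191*8/15 + 20288/70191*2/15 = 20288/70191 = pi_4  (ok)

Answer: 6421/70191 5164/23397 19703/70191 8287/70191 20288/70191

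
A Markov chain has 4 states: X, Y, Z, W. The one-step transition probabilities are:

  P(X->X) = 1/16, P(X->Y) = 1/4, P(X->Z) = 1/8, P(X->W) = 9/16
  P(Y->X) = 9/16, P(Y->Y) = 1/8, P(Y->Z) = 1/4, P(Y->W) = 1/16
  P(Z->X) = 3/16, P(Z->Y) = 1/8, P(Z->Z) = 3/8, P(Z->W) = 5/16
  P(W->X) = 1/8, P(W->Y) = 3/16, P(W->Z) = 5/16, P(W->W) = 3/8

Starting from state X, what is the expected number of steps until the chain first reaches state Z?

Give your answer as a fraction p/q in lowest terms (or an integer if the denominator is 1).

Answer: 668/149

Derivation:
Let h_i = expected steps to first reach Z from state i.
Boundary: h_Z = 0.
First-step equations for the other states:
  h_X = 1 + 1/16*h_X + 1/4*h_Y + 1/8*h_Z + 9/16*h_W
  h_Y = 1 + 9/16*h_X + 1/8*h_Y + 1/4*h_Z + 1/16*h_W
  h_W = 1 + 1/8*h_X + 3/16*h_Y + 5/16*h_Z + 3/8*h_W

Substituting h_Z = 0 and rearranging gives the linear system (I - Q) h = 1:
  [15/16, -1/4, -9/16] . (h_X, h_Y, h_W) = 1
  [-9/16, 7/8, -1/16] . (h_X, h_Y, h_W) = 1
  [-1/8, -3/16, 5/8] . (h_X, h_Y, h_W) = 1

Solving yields:
  h_X = 668/149
  h_Y = 640/149
  h_W = 564/149

Starting state is X, so the expected hitting time is h_X = 668/149.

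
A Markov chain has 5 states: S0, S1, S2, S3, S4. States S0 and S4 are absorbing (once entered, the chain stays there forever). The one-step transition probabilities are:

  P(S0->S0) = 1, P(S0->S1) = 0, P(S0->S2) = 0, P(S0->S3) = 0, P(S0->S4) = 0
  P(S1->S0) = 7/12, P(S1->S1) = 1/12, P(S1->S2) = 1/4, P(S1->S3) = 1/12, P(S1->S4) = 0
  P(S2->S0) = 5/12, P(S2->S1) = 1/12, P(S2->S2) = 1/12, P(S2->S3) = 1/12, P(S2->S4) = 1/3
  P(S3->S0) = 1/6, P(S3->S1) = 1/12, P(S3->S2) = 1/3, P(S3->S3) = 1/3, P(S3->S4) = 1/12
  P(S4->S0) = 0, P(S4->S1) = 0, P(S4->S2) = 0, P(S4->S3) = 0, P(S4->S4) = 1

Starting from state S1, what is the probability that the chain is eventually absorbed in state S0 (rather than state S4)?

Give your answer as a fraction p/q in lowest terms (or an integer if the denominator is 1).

Let a_i = P(absorbed in S0 | start in state i).
Boundary conditions: a_S0 = 1, a_S4 = 0.
For each transient state i, a_i = sum_j P(i->j) * a_j:
  a_S1 = 7/12*a_S0 + 1/12*a_S1 + 1/4*a_S2 + 1/12*a_S3 + 0*a_S4
  a_S2 = 5/12*a_S0 + 1/12*a_S1 + 1/12*a_S2 + 1/12*a_S3 + 1/3*a_S4
  a_S3 = 1/6*a_S0 + 1/12*a_S1 + 1/3*a_S2 + 1/3*a_S3 + 1/12*a_S4

Substituting a_S0 = 1 and a_S4 = 0, rearrange to (I - Q) a = r where r[i] = P(i -> S0):
  [11/12, -1/4, -1/12] . (a_S1, a_S2, a_S3) = 7/12
  [-1/12, 11/12, -1/12] . (a_S1, a_S2, a_S3) = 5/12
  [-1/12, -1/3, 2/3] . (a_S1, a_S2, a_S3) = 1/6

Solving yields:
  a_S1 = 6/7
  a_S2 = 29/49
  a_S3 = 32/49

Starting state is S1, so the absorption probability is a_S1 = 6/7.

Answer: 6/7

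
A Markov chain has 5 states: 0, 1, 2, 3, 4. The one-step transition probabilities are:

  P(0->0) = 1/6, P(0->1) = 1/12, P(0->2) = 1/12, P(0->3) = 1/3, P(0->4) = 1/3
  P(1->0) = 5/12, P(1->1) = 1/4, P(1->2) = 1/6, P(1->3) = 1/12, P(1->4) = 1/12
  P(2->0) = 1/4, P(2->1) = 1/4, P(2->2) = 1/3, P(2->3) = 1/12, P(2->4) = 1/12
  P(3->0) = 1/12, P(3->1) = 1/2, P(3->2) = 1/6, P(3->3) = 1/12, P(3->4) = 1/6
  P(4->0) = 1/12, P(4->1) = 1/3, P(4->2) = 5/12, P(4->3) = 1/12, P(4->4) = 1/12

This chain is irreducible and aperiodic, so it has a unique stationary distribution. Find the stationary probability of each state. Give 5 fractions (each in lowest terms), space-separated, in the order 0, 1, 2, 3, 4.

Answer: 2773/12273 3190/12273 2735/12273 572/4091 1859/12273

Derivation:
The stationary distribution satisfies pi = pi * P, i.e.:
  pi_0 = 1/6*pi_0 + 5/12*pi_1 + 1/4*pi_2 + 1/12*pi_3 + 1/12*pi_4
  pi_1 = 1/12*pi_0 + 1/4*pi_1 + 1/4*pi_2 + 1/2*pi_3 + 1/3*pi_4
  pi_2 = 1/12*pi_0 + 1/6*pi_1 + 1/3*pi_2 + 1/6*pi_3 + 5/12*pi_4
  pi_3 = 1/3*pi_0 + 1/12*pi_1 + 1/12*pi_2 + 1/12*pi_3 + 1/12*pi_4
  pi_4 = 1/3*pi_0 + 1/12*pi_1 + 1/12*pi_2 + 1/6*pi_3 + 1/12*pi_4
with normalization: pi_0 + pi_1 + pi_2 + pi_3 + pi_4 = 1.

Using the first 4 balance equations plus normalization, the linear system A*pi = b is:
  [-5/6, 5/12, 1/4, 1/12, 1/12] . pi = 0
  [1/12, -3/4, 1/4, 1/2, 1/3] . pi = 0
  [1/12, 1/6, -2/3, 1/6, 5/12] . pi = 0
  [1/3, 1/12, 1/12, -11/12, 1/12] . pi = 0
  [1, 1, 1, 1, 1] . pi = 1

Solving yields:
  pi_0 = 2773/12273
  pi_1 = 3190/12273
  pi_2 = 2735/12273
  pi_3 = 572/4091
  pi_4 = 1859/12273

Verification (pi * P):
  2773/12273*1/6 + 3190/12273*5/12 + 2735/12273*1/4 + 572/4091*1/12 + 1859/12273*1/12 = 2773/12273 = pi_0  (ok)
  2773/12273*1/12 + 3190/12273*1/4 + 2735/12273*1/4 + 572/4091*1/2 + 1859/12273*1/3 = 3190/12273 = pi_1  (ok)
  2773/12273*1/12 + 3190/12273*1/6 + 2735/12273*1/3 + 572/4091*1/6 + 1859/12273*5/12 = 2735/12273 = pi_2  (ok)
  2773/12273*1/3 + 3190/12273*1/12 + 2735/12273*1/12 + 572/4091*1/12 + 1859/12273*1/12 = 572/4091 = pi_3  (ok)
  2773/12273*1/3 + 3190/12273*1/12 + 2735/12273*1/12 + 572/4091*1/6 + 1859/12273*1/12 = 1859/12273 = pi_4  (ok)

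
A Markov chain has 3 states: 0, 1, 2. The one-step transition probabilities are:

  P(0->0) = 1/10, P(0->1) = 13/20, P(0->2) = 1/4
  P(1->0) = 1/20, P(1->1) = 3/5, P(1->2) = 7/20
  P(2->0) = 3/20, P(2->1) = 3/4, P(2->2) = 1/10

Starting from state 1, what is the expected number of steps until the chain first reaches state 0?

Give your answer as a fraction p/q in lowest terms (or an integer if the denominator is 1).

Let h_i = expected steps to first reach 0 from state i.
Boundary: h_0 = 0.
First-step equations for the other states:
  h_1 = 1 + 1/20*h_0 + 3/5*h_1 + 7/20*h_2
  h_2 = 1 + 3/20*h_0 + 3/4*h_1 + 1/10*h_2

Substituting h_0 = 0 and rearranging gives the linear system (I - Q) h = 1:
  [2/5, -7/20] . (h_1, h_2) = 1
  [-3/4, 9/10] . (h_1, h_2) = 1

Solving yields:
  h_1 = 500/39
  h_2 = 460/39

Starting state is 1, so the expected hitting time is h_1 = 500/39.

Answer: 500/39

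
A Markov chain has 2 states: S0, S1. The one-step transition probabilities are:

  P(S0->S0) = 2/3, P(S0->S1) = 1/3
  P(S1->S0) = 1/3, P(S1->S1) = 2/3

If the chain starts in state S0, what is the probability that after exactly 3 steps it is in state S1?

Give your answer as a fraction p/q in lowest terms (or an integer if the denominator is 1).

Computing P^3 by repeated multiplication:
P^1 =
  S0: [2/3, 1/3]
  S1: [1/3, 2/3]
P^2 =
  S0: [5/9, 4/9]
  S1: [4/9, 5/9]
P^3 =
  S0: [14/27, 13/27]
  S1: [13/27, 14/27]

(P^3)[S0 -> S1] = 13/27

Answer: 13/27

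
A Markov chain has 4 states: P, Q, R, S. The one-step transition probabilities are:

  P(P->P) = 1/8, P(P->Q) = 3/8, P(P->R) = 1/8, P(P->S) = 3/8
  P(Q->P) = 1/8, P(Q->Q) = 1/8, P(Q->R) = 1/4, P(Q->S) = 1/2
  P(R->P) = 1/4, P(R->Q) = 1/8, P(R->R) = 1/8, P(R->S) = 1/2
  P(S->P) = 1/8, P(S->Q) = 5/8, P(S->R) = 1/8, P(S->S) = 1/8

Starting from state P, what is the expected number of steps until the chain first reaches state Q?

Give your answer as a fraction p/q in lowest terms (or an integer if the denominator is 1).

Answer: 64/27

Derivation:
Let h_i = expected steps to first reach Q from state i.
Boundary: h_Q = 0.
First-step equations for the other states:
  h_P = 1 + 1/8*h_P + 3/8*h_Q + 1/8*h_R + 3/8*h_S
  h_R = 1 + 1/4*h_P + 1/8*h_Q + 1/8*h_R + 1/2*h_S
  h_S = 1 + 1/8*h_P + 5/8*h_Q + 1/8*h_R + 1/8*h_S

Substituting h_Q = 0 and rearranging gives the linear system (I - Q) h = 1:
  [7/8, -1/8, -3/8] . (h_P, h_R, h_S) = 1
  [-1/4, 7/8, -1/2] . (h_P, h_R, h_S) = 1
  [-1/8, -1/8, 7/8] . (h_P, h_R, h_S) = 1

Solving yields:
  h_P = 64/27
  h_R = 392/135
  h_S = 256/135

Starting state is P, so the expected hitting time is h_P = 64/27.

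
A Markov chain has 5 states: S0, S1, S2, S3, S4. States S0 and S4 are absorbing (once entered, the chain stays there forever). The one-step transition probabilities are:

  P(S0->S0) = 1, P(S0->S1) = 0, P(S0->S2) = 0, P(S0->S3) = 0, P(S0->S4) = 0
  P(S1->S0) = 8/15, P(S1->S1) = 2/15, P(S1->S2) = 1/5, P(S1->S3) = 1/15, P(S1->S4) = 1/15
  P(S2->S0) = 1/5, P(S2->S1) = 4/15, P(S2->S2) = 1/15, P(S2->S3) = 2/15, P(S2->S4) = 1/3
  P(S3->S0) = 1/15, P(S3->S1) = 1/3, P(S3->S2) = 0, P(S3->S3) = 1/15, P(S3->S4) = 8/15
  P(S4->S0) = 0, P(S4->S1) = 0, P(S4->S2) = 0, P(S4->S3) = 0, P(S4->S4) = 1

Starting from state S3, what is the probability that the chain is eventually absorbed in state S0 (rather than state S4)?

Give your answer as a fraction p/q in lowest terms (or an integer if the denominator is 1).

Let a_i = P(absorbed in S0 | start in state i).
Boundary conditions: a_S0 = 1, a_S4 = 0.
For each transient state i, a_i = sum_j P(i->j) * a_j:
  a_S1 = 8/15*a_S0 + 2/15*a_S1 + 1/5*a_S2 + 1/15*a_S3 + 1/15*a_S4
  a_S2 = 1/5*a_S0 + 4/15*a_S1 + 1/15*a_S2 + 2/15*a_S3 + 1/3*a_S4
  a_S3 = 1/15*a_S0 + 1/3*a_S1 + 0*a_S2 + 1/15*a_S3 + 8/15*a_S4

Substituting a_S0 = 1 and a_S4 = 0, rearrange to (I - Q) a = r where r[i] = P(i -> S0):
  [13/15, -1/5, -1/15] . (a_S1, a_S2, a_S3) = 8/15
  [-4/15, 14/15, -2/15] . (a_S1, a_S2, a_S3) = 1/5
  [-1/3, 0, 14/15] . (a_S1, a_S2, a_S3) = 1/15

Solving yields:
  a_S1 = 857/1140
  a_S2 = 363/760
  a_S3 = 155/456

Starting state is S3, so the absorption probability is a_S3 = 155/456.

Answer: 155/456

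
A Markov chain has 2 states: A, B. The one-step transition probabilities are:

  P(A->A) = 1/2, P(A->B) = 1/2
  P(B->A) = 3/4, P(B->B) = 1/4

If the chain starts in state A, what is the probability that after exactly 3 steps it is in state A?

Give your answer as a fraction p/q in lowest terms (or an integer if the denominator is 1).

Answer: 19/32

Derivation:
Computing P^3 by repeated multiplication:
P^1 =
  A: [1/2, 1/2]
  B: [3/4, 1/4]
P^2 =
  A: [5/8, 3/8]
  B: [9/16, 7/16]
P^3 =
  A: [19/32, 13/32]
  B: [39/64, 25/64]

(P^3)[A -> A] = 19/32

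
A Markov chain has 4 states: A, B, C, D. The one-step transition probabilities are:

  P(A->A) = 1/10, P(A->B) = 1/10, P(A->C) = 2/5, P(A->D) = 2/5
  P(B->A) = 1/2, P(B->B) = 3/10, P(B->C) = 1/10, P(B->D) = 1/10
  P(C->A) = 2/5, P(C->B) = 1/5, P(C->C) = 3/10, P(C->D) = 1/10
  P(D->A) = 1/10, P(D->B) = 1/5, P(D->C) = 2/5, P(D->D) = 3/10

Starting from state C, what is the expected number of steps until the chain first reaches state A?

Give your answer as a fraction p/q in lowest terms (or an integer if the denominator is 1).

Answer: 720/277

Derivation:
Let h_i = expected steps to first reach A from state i.
Boundary: h_A = 0.
First-step equations for the other states:
  h_B = 1 + 1/2*h_A + 3/10*h_B + 1/10*h_C + 1/10*h_D
  h_C = 1 + 2/5*h_A + 1/5*h_B + 3/10*h_C + 1/10*h_D
  h_D = 1 + 1/10*h_A + 1/5*h_B + 2/5*h_C + 3/10*h_D

Substituting h_A = 0 and rearranging gives the linear system (I - Q) h = 1:
  [7/10, -1/10, -1/10] . (h_B, h_C, h_D) = 1
  [-1/5, 7/10, -1/10] . (h_B, h_C, h_D) = 1
  [-1/5, -2/5, 7/10] . (h_B, h_C, h_D) = 1

Solving yields:
  h_B = 640/277
  h_C = 720/277
  h_D = 990/277

Starting state is C, so the expected hitting time is h_C = 720/277.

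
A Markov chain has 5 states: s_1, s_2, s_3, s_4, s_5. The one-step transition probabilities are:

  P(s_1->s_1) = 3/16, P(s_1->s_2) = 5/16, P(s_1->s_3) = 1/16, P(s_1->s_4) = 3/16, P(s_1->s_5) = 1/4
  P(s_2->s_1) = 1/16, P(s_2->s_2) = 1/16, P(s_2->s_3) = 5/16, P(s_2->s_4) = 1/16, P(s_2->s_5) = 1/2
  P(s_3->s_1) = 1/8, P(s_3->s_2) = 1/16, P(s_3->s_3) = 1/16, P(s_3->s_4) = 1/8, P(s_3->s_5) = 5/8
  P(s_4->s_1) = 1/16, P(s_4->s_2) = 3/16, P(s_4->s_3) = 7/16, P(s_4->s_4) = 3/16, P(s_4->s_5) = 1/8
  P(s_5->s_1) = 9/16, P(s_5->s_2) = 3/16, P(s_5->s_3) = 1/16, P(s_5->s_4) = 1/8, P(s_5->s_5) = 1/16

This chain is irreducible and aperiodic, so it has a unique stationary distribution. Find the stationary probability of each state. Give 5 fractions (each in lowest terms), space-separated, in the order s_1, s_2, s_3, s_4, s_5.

Answer: 2135/8732 1539/8732 691/4366 301/2183 618/2183

Derivation:
The stationary distribution satisfies pi = pi * P, i.e.:
  pi_s_1 = 3/16*pi_s_1 + 1/16*pi_s_2 + 1/8*pi_s_3 + 1/16*pi_s_4 + 9/16*pi_s_5
  pi_s_2 = 5/16*pi_s_1 + 1/16*pi_s_2 + 1/16*pi_s_3 + 3/16*pi_s_4 + 3/16*pi_s_5
  pi_s_3 = 1/16*pi_s_1 + 5/16*pi_s_2 + 1/16*pi_s_3 + 7/16*pi_s_4 + 1/16*pi_s_5
  pi_s_4 = 3/16*pi_s_1 + 1/16*pi_s_2 + 1/8*pi_s_3 + 3/16*pi_s_4 + 1/8*pi_s_5
  pi_s_5 = 1/4*pi_s_1 + 1/2*pi_s_2 + 5/8*pi_s_3 + 1/8*pi_s_4 + 1/16*pi_s_5
with normalization: pi_s_1 + pi_s_2 + pi_s_3 + pi_s_4 + pi_s_5 = 1.

Using the first 4 balance equations plus normalization, the linear system A*pi = b is:
  [-13/16, 1/16, 1/8, 1/16, 9/16] . pi = 0
  [5/16, -15/16, 1/16, 3/16, 3/16] . pi = 0
  [1/16, 5/16, -15/16, 7/16, 1/16] . pi = 0
  [3/16, 1/16, 1/8, -13/16, 1/8] . pi = 0
  [1, 1, 1, 1, 1] . pi = 1

Solving yields:
  pi_s_1 = 2135/8732
  pi_s_2 = 1539/8732
  pi_s_3 = 691/4366
  pi_s_4 = 301/2183
  pi_s_5 = 618/2183

Verification (pi * P):
  2135/8732*3/16 + 1539/8732*1/16 + 691/4366*1/8 + 301/2183*1/16 + 618/2183*9/16 = 2135/8732 = pi_s_1  (ok)
  2135/8732*5/16 + 1539/8732*1/16 + 691/4366*1/16 + 301/2183*3/16 + 618/2183*3/16 = 1539/8732 = pi_s_2  (ok)
  2135/8732*1/16 + 1539/8732*5/16 + 691/4366*1/16 + 301/2183*7/16 + 618/2183*1/16 = 691/4366 = pi_s_3  (ok)
  2135/8732*3/16 + 1539/8732*1/16 + 691/4366*1/8 + 301/2183*3/16 + 618/2183*1/8 = 301/2183 = pi_s_4  (ok)
  2135/8732*1/4 + 1539/8732*1/2 + 691/4366*5/8 + 301/2183*1/8 + 618/2183*1/16 = 618/2183 = pi_s_5  (ok)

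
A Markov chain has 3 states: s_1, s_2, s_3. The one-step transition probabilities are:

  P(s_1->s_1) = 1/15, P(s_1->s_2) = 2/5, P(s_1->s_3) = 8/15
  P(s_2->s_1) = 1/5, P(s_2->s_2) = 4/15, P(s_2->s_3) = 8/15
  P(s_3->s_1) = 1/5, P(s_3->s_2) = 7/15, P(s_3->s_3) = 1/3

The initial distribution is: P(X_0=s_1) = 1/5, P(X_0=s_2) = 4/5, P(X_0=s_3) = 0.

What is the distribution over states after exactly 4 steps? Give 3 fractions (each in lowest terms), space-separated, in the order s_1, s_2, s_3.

Answer: 44671/253125 96134/253125 832/1875

Derivation:
Propagating the distribution step by step (d_{t+1} = d_t * P):
d_0 = (s_1=1/5, s_2=4/5, s_3=0)
  d_1[s_1] = 1/5*1/15 + 4/5*1/5 + 0*1/5 = 13/75
  d_1[s_2] = 1/5*2/5 + 4/5*4/15 + 0*7/15 = 22/75
  d_1[s_3] = 1/5*8/15 + 4/5*8/15 + 0*1/3 = 8/15
d_1 = (s_1=13/75, s_2=22/75, s_3=8/15)
  d_2[s_1] = 13/75*1/15 + 22/75*1/5 + 8/15*1/5 = 199/1125
  d_2[s_2] = 13/75*2/5 + 22/75*4/15 + 8/15*7/15 = 446/1125
  d_2[s_3] = 13/75*8/15 + 22/75*8/15 + 8/15*1/3 = 32/75
d_2 = (s_1=199/1125, s_2=446/1125, s_3=32/75)
  d_3[s_1] = 199/1125*1/15 + 446/1125*1/5 + 32/75*1/5 = 2977/16875
  d_3[s_2] = 199/1125*2/5 + 446/1125*4/15 + 32/75*7/15 = 6338/16875
  d_3[s_3] = 199/1125*8/15 + 446/1125*8/15 + 32/75*1/3 = 56/125
d_3 = (s_1=2977/16875, s_2=6338/16875, s_3=56/125)
  d_4[s_1] = 2977/16875*1/15 + 6338/16875*1/5 + 56/125*1/5 = 44671/253125
  d_4[s_2] = 2977/16875*2/5 + 6338/16875*4/15 + 56/125*7/15 = 96134/253125
  d_4[s_3] = 2977/16875*8/15 + 6338/16875*8/15 + 56/125*1/3 = 832/1875
d_4 = (s_1=44671/253125, s_2=96134/253125, s_3=832/1875)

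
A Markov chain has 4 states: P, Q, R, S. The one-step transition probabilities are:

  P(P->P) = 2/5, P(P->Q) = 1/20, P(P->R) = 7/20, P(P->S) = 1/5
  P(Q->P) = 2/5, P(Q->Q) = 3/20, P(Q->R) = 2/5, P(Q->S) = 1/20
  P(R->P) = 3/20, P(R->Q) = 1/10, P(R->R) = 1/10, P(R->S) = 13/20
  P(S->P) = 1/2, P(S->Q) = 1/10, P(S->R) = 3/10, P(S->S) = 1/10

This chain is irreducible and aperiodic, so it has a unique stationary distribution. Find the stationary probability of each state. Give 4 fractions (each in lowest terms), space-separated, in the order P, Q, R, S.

The stationary distribution satisfies pi = pi * P, i.e.:
  pi_P = 2/5*pi_P + 2/5*pi_Q + 3/20*pi_R + 1/2*pi_S
  pi_Q = 1/20*pi_P + 3/20*pi_Q + 1/10*pi_R + 1/10*pi_S
  pi_R = 7/20*pi_P + 2/5*pi_Q + 1/10*pi_R + 3/10*pi_S
  pi_S = 1/5*pi_P + 1/20*pi_Q + 13/20*pi_R + 1/10*pi_S
with normalization: pi_P + pi_Q + pi_R + pi_S = 1.

Using the first 3 balance equations plus normalization, the linear system A*pi = b is:
  [-3/5, 2/5, 3/20, 1/2] . pi = 0
  [1/20, -17/20, 1/10, 1/10] . pi = 0
  [7/20, 2/5, -9/10, 3/10] . pi = 0
  [1, 1, 1, 1] . pi = 1

Solving yields:
  pi_P = 3638/10103
  pi_Q = 872/10103
  pi_R = 2750/10103
  pi_S = 2843/10103

Verification (pi * P):
  3638/10103*2/5 + 872/10103*2/5 + 2750/10103*3/20 + 2843/10103*1/2 = 3638/10103 = pi_P  (ok)
  3638/10103*1/20 + 872/10103*3/20 + 2750/10103*1/10 + 2843/10103*1/10 = 872/10103 = pi_Q  (ok)
  3638/10103*7/20 + 872/10103*2/5 + 2750/10103*1/10 + 2843/10103*3/10 = 2750/10103 = pi_R  (ok)
  3638/10103*1/5 + 872/10103*1/20 + 2750/10103*13/20 + 2843/10103*1/10 = 2843/10103 = pi_S  (ok)

Answer: 3638/10103 872/10103 2750/10103 2843/10103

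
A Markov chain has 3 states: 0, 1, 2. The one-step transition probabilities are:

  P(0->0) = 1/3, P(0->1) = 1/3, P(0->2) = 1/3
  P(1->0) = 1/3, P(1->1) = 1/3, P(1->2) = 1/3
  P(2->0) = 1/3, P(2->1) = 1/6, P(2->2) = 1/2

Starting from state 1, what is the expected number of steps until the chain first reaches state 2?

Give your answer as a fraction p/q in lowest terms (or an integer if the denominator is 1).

Let h_i = expected steps to first reach 2 from state i.
Boundary: h_2 = 0.
First-step equations for the other states:
  h_0 = 1 + 1/3*h_0 + 1/3*h_1 + 1/3*h_2
  h_1 = 1 + 1/3*h_0 + 1/3*h_1 + 1/3*h_2

Substituting h_2 = 0 and rearranging gives the linear system (I - Q) h = 1:
  [2/3, -1/3] . (h_0, h_1) = 1
  [-1/3, 2/3] . (h_0, h_1) = 1

Solving yields:
  h_0 = 3
  h_1 = 3

Starting state is 1, so the expected hitting time is h_1 = 3.

Answer: 3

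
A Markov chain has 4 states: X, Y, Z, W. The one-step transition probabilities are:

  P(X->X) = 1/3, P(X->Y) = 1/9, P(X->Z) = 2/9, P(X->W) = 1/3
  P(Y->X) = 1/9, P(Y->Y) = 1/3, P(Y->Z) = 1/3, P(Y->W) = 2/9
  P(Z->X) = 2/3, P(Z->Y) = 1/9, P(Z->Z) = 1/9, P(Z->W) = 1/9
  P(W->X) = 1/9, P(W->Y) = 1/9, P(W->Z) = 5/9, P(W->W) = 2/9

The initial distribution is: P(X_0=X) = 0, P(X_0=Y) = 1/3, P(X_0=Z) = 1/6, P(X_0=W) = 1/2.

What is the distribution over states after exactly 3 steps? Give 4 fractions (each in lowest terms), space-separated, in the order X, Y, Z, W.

Answer: 167/486 317/2187 604/2187 343/1458

Derivation:
Propagating the distribution step by step (d_{t+1} = d_t * P):
d_0 = (X=0, Y=1/3, Z=1/6, W=1/2)
  d_1[X] = 0*1/3 + 1/3*1/9 + 1/6*2/3 + 1/2*1/9 = 11/54
  d_1[Y] = 0*1/9 + 1/3*1/3 + 1/6*1/9 + 1/2*1/9 = 5/27
  d_1[Z] = 0*2/9 + 1/3*1/3 + 1/6*1/9 + 1/2*5/9 = 11/27
  d_1[W] = 0*1/3 + 1/3*2/9 + 1/6*1/9 + 1/2*2/9 = 11/54
d_1 = (X=11/54, Y=5/27, Z=11/27, W=11/54)
  d_2[X] = 11/54*1/3 + 5/27*1/9 + 11/27*2/3 + 11/54*1/9 = 31/81
  d_2[Y] = 11/54*1/9 + 5/27*1/3 + 11/27*1/9 + 11/54*1/9 = 37/243
  d_2[Z] = 11/54*2/9 + 5/27*1/3 + 11/27*1/9 + 11/54*5/9 = 43/162
  d_2[W] = 11/54*1/3 + 5/27*2/9 + 11/27*1/9 + 11/54*2/9 = 97/486
d_2 = (X=31/81, Y=37/243, Z=43/162, W=97/486)
  d_3[X] = 31/81*1/3 + 37/243*1/9 + 43/162*2/3 + 97/486*1/9 = 167/486
  d_3[Y] = 31/81*1/9 + 37/243*1/3 + 43/162*1/9 + 97/486*1/9 = 317/2187
  d_3[Z] = 31/81*2/9 + 37/243*1/3 + 43/162*1/9 + 97/486*5/9 = 604/2187
  d_3[W] = 31/81*1/3 + 37/243*2/9 + 43/162*1/9 + 97/486*2/9 = 343/1458
d_3 = (X=167/486, Y=317/2187, Z=604/2187, W=343/1458)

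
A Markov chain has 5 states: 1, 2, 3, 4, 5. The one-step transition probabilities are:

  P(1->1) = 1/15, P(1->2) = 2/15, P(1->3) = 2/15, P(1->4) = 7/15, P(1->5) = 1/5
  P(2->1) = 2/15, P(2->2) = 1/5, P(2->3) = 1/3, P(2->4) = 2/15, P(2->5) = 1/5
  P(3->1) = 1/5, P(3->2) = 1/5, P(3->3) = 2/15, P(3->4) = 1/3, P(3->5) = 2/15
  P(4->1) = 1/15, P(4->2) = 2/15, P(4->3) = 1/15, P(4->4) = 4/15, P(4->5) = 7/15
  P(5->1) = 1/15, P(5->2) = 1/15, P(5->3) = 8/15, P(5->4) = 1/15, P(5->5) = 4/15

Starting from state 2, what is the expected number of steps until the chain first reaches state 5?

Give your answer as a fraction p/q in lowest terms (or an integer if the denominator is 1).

Let h_i = expected steps to first reach 5 from state i.
Boundary: h_5 = 0.
First-step equations for the other states:
  h_1 = 1 + 1/15*h_1 + 2/15*h_2 + 2/15*h_3 + 7/15*h_4 + 1/5*h_5
  h_2 = 1 + 2/15*h_1 + 1/5*h_2 + 1/3*h_3 + 2/15*h_4 + 1/5*h_5
  h_3 = 1 + 1/5*h_1 + 1/5*h_2 + 2/15*h_3 + 1/3*h_4 + 2/15*h_5
  h_4 = 1 + 1/15*h_1 + 2/15*h_2 + 1/15*h_3 + 4/15*h_4 + 7/15*h_5

Substituting h_5 = 0 and rearranging gives the linear system (I - Q) h = 1:
  [14/15, -2/15, -2/15, -7/15] . (h_1, h_2, h_3, h_4) = 1
  [-2/15, 4/5, -1/3, -2/15] . (h_1, h_2, h_3, h_4) = 1
  [-1/5, -1/5, 13/15, -1/3] . (h_1, h_2, h_3, h_4) = 1
  [-1/15, -2/15, -1/15, 11/15] . (h_1, h_2, h_3, h_4) = 1

Solving yields:
  h_1 = 55395/15439
  h_2 = 61140/15439
  h_3 = 61155/15439
  h_4 = 42765/15439

Starting state is 2, so the expected hitting time is h_2 = 61140/15439.

Answer: 61140/15439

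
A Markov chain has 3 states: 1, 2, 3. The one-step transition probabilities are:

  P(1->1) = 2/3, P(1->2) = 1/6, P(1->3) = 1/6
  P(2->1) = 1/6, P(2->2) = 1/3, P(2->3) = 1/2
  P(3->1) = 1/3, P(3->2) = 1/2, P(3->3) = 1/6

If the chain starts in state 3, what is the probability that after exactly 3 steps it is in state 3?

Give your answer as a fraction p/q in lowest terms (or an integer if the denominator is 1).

Answer: 29/108

Derivation:
Computing P^3 by repeated multiplication:
P^1 =
  1: [2/3, 1/6, 1/6]
  2: [1/6, 1/3, 1/2]
  3: [1/3, 1/2, 1/6]
P^2 =
  1: [19/36, 1/4, 2/9]
  2: [1/3, 7/18, 5/18]
  3: [13/36, 11/36, 1/3]
P^3 =
  1: [101/216, 61/216, 1/4]
  2: [41/108, 35/108, 8/27]
  3: [29/72, 71/216, 29/108]

(P^3)[3 -> 3] = 29/108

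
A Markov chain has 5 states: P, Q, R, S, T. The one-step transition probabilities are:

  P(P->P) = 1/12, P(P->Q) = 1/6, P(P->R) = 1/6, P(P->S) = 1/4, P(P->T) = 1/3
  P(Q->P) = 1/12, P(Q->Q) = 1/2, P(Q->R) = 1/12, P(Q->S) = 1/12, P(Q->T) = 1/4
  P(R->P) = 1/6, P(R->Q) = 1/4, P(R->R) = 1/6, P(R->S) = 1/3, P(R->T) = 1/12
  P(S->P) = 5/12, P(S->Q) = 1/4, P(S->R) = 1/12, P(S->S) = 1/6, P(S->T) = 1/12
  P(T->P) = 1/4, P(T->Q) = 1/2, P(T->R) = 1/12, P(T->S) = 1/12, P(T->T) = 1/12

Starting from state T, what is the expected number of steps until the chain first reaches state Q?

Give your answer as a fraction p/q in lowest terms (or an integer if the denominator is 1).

Answer: 3972/1409

Derivation:
Let h_i = expected steps to first reach Q from state i.
Boundary: h_Q = 0.
First-step equations for the other states:
  h_P = 1 + 1/12*h_P + 1/6*h_Q + 1/6*h_R + 1/4*h_S + 1/3*h_T
  h_R = 1 + 1/6*h_P + 1/4*h_Q + 1/6*h_R + 1/3*h_S + 1/12*h_T
  h_S = 1 + 5/12*h_P + 1/4*h_Q + 1/12*h_R + 1/6*h_S + 1/12*h_T
  h_T = 1 + 1/4*h_P + 1/2*h_Q + 1/12*h_R + 1/12*h_S + 1/12*h_T

Substituting h_Q = 0 and rearranging gives the linear system (I - Q) h = 1:
  [11/12, -1/6, -1/4, -1/3] . (h_P, h_R, h_S, h_T) = 1
  [-1/6, 5/6, -1/3, -1/12] . (h_P, h_R, h_S, h_T) = 1
  [-5/12, -1/12, 5/6, -1/12] . (h_P, h_R, h_S, h_T) = 1
  [-1/4, -1/12, -1/12, 11/12] . (h_P, h_R, h_S, h_T) = 1

Solving yields:
  h_P = 26964/7045
  h_R = 5292/1409
  h_S = 26568/7045
  h_T = 3972/1409

Starting state is T, so the expected hitting time is h_T = 3972/1409.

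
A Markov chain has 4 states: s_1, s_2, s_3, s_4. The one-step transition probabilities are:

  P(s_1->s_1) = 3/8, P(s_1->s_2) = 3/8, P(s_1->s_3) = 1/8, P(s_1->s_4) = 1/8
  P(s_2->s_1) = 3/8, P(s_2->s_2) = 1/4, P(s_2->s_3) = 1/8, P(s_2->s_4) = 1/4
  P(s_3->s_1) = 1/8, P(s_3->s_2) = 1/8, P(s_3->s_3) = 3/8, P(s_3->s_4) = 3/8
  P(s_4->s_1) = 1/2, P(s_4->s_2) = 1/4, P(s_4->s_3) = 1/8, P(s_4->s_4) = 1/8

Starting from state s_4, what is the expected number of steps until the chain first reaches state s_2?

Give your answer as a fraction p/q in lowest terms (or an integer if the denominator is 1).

Let h_i = expected steps to first reach s_2 from state i.
Boundary: h_s_2 = 0.
First-step equations for the other states:
  h_s_1 = 1 + 3/8*h_s_1 + 3/8*h_s_2 + 1/8*h_s_3 + 1/8*h_s_4
  h_s_3 = 1 + 1/8*h_s_1 + 1/8*h_s_2 + 3/8*h_s_3 + 3/8*h_s_4
  h_s_4 = 1 + 1/2*h_s_1 + 1/4*h_s_2 + 1/8*h_s_3 + 1/8*h_s_4

Substituting h_s_2 = 0 and rearranging gives the linear system (I - Q) h = 1:
  [5/8, -1/8, -1/8] . (h_s_1, h_s_3, h_s_4) = 1
  [-1/8, 5/8, -3/8] . (h_s_1, h_s_3, h_s_4) = 1
  [-1/2, -1/8, 7/8] . (h_s_1, h_s_3, h_s_4) = 1

Solving yields:
  h_s_1 = 16/5
  h_s_3 = 22/5
  h_s_4 = 18/5

Starting state is s_4, so the expected hitting time is h_s_4 = 18/5.

Answer: 18/5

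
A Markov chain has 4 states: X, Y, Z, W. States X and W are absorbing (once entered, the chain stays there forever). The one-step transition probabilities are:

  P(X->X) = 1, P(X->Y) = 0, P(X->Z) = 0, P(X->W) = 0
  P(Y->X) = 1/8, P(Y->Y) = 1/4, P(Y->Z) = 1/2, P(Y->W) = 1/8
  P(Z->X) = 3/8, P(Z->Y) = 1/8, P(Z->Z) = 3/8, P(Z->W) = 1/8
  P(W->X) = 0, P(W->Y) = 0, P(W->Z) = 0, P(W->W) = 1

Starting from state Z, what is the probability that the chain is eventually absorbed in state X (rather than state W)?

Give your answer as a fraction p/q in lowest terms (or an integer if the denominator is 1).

Let a_i = P(absorbed in X | start in state i).
Boundary conditions: a_X = 1, a_W = 0.
For each transient state i, a_i = sum_j P(i->j) * a_j:
  a_Y = 1/8*a_X + 1/4*a_Y + 1/2*a_Z + 1/8*a_W
  a_Z = 3/8*a_X + 1/8*a_Y + 3/8*a_Z + 1/8*a_W

Substituting a_X = 1 and a_W = 0, rearrange to (I - Q) a = r where r[i] = P(i -> X):
  [3/4, -1/2] . (a_Y, a_Z) = 1/8
  [-1/8, 5/8] . (a_Y, a_Z) = 3/8

Solving yields:
  a_Y = 17/26
  a_Z = 19/26

Starting state is Z, so the absorption probability is a_Z = 19/26.

Answer: 19/26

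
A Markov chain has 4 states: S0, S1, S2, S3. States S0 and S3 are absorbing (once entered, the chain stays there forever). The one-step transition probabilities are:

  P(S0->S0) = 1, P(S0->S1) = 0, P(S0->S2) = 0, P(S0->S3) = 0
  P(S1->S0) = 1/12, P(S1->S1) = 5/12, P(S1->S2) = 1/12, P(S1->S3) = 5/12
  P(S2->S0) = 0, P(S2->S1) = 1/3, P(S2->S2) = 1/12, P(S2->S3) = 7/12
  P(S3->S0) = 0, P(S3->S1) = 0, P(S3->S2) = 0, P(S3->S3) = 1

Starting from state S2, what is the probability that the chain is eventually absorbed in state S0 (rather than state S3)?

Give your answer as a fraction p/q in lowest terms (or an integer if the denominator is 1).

Let a_i = P(absorbed in S0 | start in state i).
Boundary conditions: a_S0 = 1, a_S3 = 0.
For each transient state i, a_i = sum_j P(i->j) * a_j:
  a_S1 = 1/12*a_S0 + 5/12*a_S1 + 1/12*a_S2 + 5/12*a_S3
  a_S2 = 0*a_S0 + 1/3*a_S1 + 1/12*a_S2 + 7/12*a_S3

Substituting a_S0 = 1 and a_S3 = 0, rearrange to (I - Q) a = r where r[i] = P(i -> S0):
  [7/12, -1/12] . (a_S1, a_S2) = 1/12
  [-1/3, 11/12] . (a_S1, a_S2) = 0

Solving yields:
  a_S1 = 11/73
  a_S2 = 4/73

Starting state is S2, so the absorption probability is a_S2 = 4/73.

Answer: 4/73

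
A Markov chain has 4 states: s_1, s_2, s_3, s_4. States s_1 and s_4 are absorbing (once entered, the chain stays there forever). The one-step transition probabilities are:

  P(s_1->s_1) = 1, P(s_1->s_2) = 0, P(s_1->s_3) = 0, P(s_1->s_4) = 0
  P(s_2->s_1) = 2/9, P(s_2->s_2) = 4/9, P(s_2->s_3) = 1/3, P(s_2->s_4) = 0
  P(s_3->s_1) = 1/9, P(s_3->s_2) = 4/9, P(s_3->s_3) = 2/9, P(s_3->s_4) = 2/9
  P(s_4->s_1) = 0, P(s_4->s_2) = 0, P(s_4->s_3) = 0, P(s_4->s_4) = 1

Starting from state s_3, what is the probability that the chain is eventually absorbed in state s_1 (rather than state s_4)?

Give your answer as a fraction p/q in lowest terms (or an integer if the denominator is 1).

Answer: 13/23

Derivation:
Let a_i = P(absorbed in s_1 | start in state i).
Boundary conditions: a_s_1 = 1, a_s_4 = 0.
For each transient state i, a_i = sum_j P(i->j) * a_j:
  a_s_2 = 2/9*a_s_1 + 4/9*a_s_2 + 1/3*a_s_3 + 0*a_s_4
  a_s_3 = 1/9*a_s_1 + 4/9*a_s_2 + 2/9*a_s_3 + 2/9*a_s_4

Substituting a_s_1 = 1 and a_s_4 = 0, rearrange to (I - Q) a = r where r[i] = P(i -> s_1):
  [5/9, -1/3] . (a_s_2, a_s_3) = 2/9
  [-4/9, 7/9] . (a_s_2, a_s_3) = 1/9

Solving yields:
  a_s_2 = 17/23
  a_s_3 = 13/23

Starting state is s_3, so the absorption probability is a_s_3 = 13/23.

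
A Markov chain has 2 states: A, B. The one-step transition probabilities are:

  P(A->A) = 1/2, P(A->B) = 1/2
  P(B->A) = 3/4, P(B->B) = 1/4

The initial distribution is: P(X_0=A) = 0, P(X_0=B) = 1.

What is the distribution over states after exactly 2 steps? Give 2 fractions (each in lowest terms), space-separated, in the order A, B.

Propagating the distribution step by step (d_{t+1} = d_t * P):
d_0 = (A=0, B=1)
  d_1[A] = 0*1/2 + 1*3/4 = 3/4
  d_1[B] = 0*1/2 + 1*1/4 = 1/4
d_1 = (A=3/4, B=1/4)
  d_2[A] = 3/4*1/2 + 1/4*3/4 = 9/16
  d_2[B] = 3/4*1/2 + 1/4*1/4 = 7/16
d_2 = (A=9/16, B=7/16)

Answer: 9/16 7/16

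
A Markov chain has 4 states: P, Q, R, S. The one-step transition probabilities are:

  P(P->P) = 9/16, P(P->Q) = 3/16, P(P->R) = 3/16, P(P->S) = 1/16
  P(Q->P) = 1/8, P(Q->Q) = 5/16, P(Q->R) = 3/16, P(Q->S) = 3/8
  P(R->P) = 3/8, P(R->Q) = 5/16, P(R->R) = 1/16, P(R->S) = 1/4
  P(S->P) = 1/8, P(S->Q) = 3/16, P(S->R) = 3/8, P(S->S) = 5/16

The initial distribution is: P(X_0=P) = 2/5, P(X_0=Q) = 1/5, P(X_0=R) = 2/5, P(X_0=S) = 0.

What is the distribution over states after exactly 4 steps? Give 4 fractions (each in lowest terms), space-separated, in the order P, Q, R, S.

Propagating the distribution step by step (d_{t+1} = d_t * P):
d_0 = (P=2/5, Q=1/5, R=2/5, S=0)
  d_1[P] = 2/5*9/16 + 1/5*1/8 + 2/5*3/8 + 0*1/8 = 2/5
  d_1[Q] = 2/5*3/16 + 1/5*5/16 + 2/5*5/16 + 0*3/16 = 21/80
  d_1[R] = 2/5*3/16 + 1/5*3/16 + 2/5*1/16 + 0*3/8 = 11/80
  d_1[S] = 2/5*1/16 + 1/5*3/8 + 2/5*1/4 + 0*5/16 = 1/5
d_1 = (P=2/5, Q=21/80, R=11/80, S=1/5)
  d_2[P] = 2/5*9/16 + 21/80*1/8 + 11/80*3/8 + 1/5*1/8 = 107/320
  d_2[Q] = 2/5*3/16 + 21/80*5/16 + 11/80*5/16 + 1/5*3/16 = 19/80
  d_2[R] = 2/5*3/16 + 21/80*3/16 + 11/80*1/16 + 1/5*3/8 = 133/640
  d_2[S] = 2/5*1/16 + 21/80*3/8 + 11/80*1/4 + 1/5*5/16 = 141/640
d_2 = (P=107/320, Q=19/80, R=133/640, S=141/640)
  d_3[P] = 107/320*9/16 + 19/80*1/8 + 133/640*3/8 + 141/640*1/8 = 331/1024
  d_3[Q] = 107/320*3/16 + 19/80*5/16 + 133/640*5/16 + 141/640*3/16 = 249/1024
  d_3[R] = 107/320*3/16 + 19/80*3/16 + 133/640*1/16 + 141/640*3/8 = 2077/10240
  d_3[S] = 107/320*1/16 + 19/80*3/8 + 133/640*1/4 + 141/640*5/16 = 2363/10240
d_3 = (P=331/1024, Q=249/1024, R=2077/10240, S=2363/10240)
  d_4[P] = 331/1024*9/16 + 249/1024*1/8 + 2077/10240*3/8 + 2363/10240*1/8 = 25979/81920
  d_4[Q] = 331/1024*3/16 + 249/1024*5/16 + 2077/10240*5/16 + 2363/10240*3/16 = 19927/81920
  d_4[R] = 331/1024*3/16 + 249/1024*3/16 + 2077/10240*1/16 + 2363/10240*3/8 = 6731/32768
  d_4[S] = 331/1024*1/16 + 249/1024*3/8 + 2077/10240*1/4 + 2363/10240*5/16 = 38373/163840
d_4 = (P=25979/81920, Q=19927/81920, R=6731/32768, S=38373/163840)

Answer: 25979/81920 19927/81920 6731/32768 38373/163840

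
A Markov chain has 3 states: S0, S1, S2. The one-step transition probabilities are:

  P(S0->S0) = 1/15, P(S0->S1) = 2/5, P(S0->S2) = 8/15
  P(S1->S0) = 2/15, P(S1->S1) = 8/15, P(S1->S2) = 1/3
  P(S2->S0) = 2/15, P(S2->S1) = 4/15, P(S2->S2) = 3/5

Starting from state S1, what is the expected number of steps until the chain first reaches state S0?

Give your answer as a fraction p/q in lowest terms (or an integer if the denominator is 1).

Let h_i = expected steps to first reach S0 from state i.
Boundary: h_S0 = 0.
First-step equations for the other states:
  h_S1 = 1 + 2/15*h_S0 + 8/15*h_S1 + 1/3*h_S2
  h_S2 = 1 + 2/15*h_S0 + 4/15*h_S1 + 3/5*h_S2

Substituting h_S0 = 0 and rearranging gives the linear system (I - Q) h = 1:
  [7/15, -1/3] . (h_S1, h_S2) = 1
  [-4/15, 2/5] . (h_S1, h_S2) = 1

Solving yields:
  h_S1 = 15/2
  h_S2 = 15/2

Starting state is S1, so the expected hitting time is h_S1 = 15/2.

Answer: 15/2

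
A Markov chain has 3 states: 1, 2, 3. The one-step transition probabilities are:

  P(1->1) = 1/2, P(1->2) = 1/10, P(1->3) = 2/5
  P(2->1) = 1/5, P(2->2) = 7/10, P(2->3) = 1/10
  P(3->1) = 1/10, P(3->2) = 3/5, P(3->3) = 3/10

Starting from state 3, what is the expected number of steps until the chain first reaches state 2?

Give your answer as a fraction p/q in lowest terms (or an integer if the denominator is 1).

Let h_i = expected steps to first reach 2 from state i.
Boundary: h_2 = 0.
First-step equations for the other states:
  h_1 = 1 + 1/2*h_1 + 1/10*h_2 + 2/5*h_3
  h_3 = 1 + 1/10*h_1 + 3/5*h_2 + 3/10*h_3

Substituting h_2 = 0 and rearranging gives the linear system (I - Q) h = 1:
  [1/2, -2/5] . (h_1, h_3) = 1
  [-1/10, 7/10] . (h_1, h_3) = 1

Solving yields:
  h_1 = 110/31
  h_3 = 60/31

Starting state is 3, so the expected hitting time is h_3 = 60/31.

Answer: 60/31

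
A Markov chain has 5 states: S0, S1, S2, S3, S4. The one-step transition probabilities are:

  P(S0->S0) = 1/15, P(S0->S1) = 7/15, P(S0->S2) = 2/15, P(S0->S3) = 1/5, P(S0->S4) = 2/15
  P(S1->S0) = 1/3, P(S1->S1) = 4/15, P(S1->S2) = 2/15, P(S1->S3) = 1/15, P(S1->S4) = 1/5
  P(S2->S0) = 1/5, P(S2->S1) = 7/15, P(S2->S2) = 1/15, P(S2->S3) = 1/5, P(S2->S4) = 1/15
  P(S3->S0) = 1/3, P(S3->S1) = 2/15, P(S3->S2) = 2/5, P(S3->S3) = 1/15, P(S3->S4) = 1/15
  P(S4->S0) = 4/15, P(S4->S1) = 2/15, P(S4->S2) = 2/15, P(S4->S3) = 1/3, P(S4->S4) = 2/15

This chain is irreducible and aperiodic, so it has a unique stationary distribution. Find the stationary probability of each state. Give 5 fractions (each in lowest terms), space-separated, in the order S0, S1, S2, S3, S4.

The stationary distribution satisfies pi = pi * P, i.e.:
  pi_S0 = 1/15*pi_S0 + 1/3*pi_S1 + 1/5*pi_S2 + 1/3*pi_S3 + 4/15*pi_S4
  pi_S1 = 7/15*pi_S0 + 4/15*pi_S1 + 7/15*pi_S2 + 2/15*pi_S3 + 2/15*pi_S4
  pi_S2 = 2/15*pi_S0 + 2/15*pi_S1 + 1/15*pi_S2 + 2/5*pi_S3 + 2/15*pi_S4
  pi_S3 = 1/5*pi_S0 + 1/15*pi_S1 + 1/5*pi_S2 + 1/15*pi_S3 + 1/3*pi_S4
  pi_S4 = 2/15*pi_S0 + 1/5*pi_S1 + 1/15*pi_S2 + 1/15*pi_S3 + 2/15*pi_S4
with normalization: pi_S0 + pi_S1 + pi_S2 + pi_S3 + pi_S4 = 1.

Using the first 4 balance equations plus normalization, the linear system A*pi = b is:
  [-14/15, 1/3, 1/5, 1/3, 4/15] . pi = 0
  [7/15, -11/15, 7/15, 2/15, 2/15] . pi = 0
  [2/15, 2/15, -14/15, 2/5, 2/15] . pi = 0
  [1/5, 1/15, 1/5, -14/15, 1/3] . pi = 0
  [1, 1, 1, 1, 1] . pi = 1

Solving yields:
  pi_S0 = 399/1670
  pi_S1 = 2269/7348
  pi_S2 = 6023/36740
  pi_S3 = 2861/18370
  pi_S4 = 1218/9185

Verification (pi * P):
  399/1670*1/15 + 2269/7348*1/3 + 6023/36740*1/5 + 2861/18370*1/3 + 1218/9185*4/15 = 399/1670 = pi_S0  (ok)
  399/1670*7/15 + 2269/7348*4/15 + 6023/36740*7/15 + 2861/18370*2/15 + 1218/9185*2/15 = 2269/7348 = pi_S1  (ok)
  399/1670*2/15 + 2269/7348*2/15 + 6023/36740*1/15 + 2861/18370*2/5 + 1218/9185*2/15 = 6023/36740 = pi_S2  (ok)
  399/1670*1/5 + 2269/7348*1/15 + 6023/36740*1/5 + 2861/18370*1/15 + 1218/9185*1/3 = 2861/18370 = pi_S3  (ok)
  399/1670*2/15 + 2269/7348*1/5 + 6023/36740*1/15 + 2861/18370*1/15 + 1218/9185*2/15 = 1218/9185 = pi_S4  (ok)

Answer: 399/1670 2269/7348 6023/36740 2861/18370 1218/9185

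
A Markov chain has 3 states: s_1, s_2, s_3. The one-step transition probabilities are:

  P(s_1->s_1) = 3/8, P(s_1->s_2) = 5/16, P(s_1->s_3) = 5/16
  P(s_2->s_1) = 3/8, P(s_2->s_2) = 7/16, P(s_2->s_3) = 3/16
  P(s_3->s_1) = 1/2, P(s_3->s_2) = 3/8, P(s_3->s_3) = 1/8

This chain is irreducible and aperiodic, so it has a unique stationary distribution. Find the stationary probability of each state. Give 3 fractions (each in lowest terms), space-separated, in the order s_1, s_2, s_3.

Answer: 27/67 25/67 15/67

Derivation:
The stationary distribution satisfies pi = pi * P, i.e.:
  pi_s_1 = 3/8*pi_s_1 + 3/8*pi_s_2 + 1/2*pi_s_3
  pi_s_2 = 5/16*pi_s_1 + 7/16*pi_s_2 + 3/8*pi_s_3
  pi_s_3 = 5/16*pi_s_1 + 3/16*pi_s_2 + 1/8*pi_s_3
with normalization: pi_s_1 + pi_s_2 + pi_s_3 = 1.

Using the first 2 balance equations plus normalization, the linear system A*pi = b is:
  [-5/8, 3/8, 1/2] . pi = 0
  [5/16, -9/16, 3/8] . pi = 0
  [1, 1, 1] . pi = 1

Solving yields:
  pi_s_1 = 27/67
  pi_s_2 = 25/67
  pi_s_3 = 15/67

Verification (pi * P):
  27/67*3/8 + 25/67*3/8 + 15/67*1/2 = 27/67 = pi_s_1  (ok)
  27/67*5/16 + 25/67*7/16 + 15/67*3/8 = 25/67 = pi_s_2  (ok)
  27/67*5/16 + 25/67*3/16 + 15/67*1/8 = 15/67 = pi_s_3  (ok)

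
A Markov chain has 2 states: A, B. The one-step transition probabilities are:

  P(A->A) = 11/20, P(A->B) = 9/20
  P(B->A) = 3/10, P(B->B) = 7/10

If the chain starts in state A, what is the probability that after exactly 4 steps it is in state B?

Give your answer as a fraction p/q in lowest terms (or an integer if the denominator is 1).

Answer: 153/256

Derivation:
Computing P^4 by repeated multiplication:
P^1 =
  A: [11/20, 9/20]
  B: [3/10, 7/10]
P^2 =
  A: [7/16, 9/16]
  B: [3/8, 5/8]
P^3 =
  A: [131/320, 189/320]
  B: [63/160, 97/160]
P^4 =
  A: [103/256, 153/256]
  B: [51/128, 77/128]

(P^4)[A -> B] = 153/256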